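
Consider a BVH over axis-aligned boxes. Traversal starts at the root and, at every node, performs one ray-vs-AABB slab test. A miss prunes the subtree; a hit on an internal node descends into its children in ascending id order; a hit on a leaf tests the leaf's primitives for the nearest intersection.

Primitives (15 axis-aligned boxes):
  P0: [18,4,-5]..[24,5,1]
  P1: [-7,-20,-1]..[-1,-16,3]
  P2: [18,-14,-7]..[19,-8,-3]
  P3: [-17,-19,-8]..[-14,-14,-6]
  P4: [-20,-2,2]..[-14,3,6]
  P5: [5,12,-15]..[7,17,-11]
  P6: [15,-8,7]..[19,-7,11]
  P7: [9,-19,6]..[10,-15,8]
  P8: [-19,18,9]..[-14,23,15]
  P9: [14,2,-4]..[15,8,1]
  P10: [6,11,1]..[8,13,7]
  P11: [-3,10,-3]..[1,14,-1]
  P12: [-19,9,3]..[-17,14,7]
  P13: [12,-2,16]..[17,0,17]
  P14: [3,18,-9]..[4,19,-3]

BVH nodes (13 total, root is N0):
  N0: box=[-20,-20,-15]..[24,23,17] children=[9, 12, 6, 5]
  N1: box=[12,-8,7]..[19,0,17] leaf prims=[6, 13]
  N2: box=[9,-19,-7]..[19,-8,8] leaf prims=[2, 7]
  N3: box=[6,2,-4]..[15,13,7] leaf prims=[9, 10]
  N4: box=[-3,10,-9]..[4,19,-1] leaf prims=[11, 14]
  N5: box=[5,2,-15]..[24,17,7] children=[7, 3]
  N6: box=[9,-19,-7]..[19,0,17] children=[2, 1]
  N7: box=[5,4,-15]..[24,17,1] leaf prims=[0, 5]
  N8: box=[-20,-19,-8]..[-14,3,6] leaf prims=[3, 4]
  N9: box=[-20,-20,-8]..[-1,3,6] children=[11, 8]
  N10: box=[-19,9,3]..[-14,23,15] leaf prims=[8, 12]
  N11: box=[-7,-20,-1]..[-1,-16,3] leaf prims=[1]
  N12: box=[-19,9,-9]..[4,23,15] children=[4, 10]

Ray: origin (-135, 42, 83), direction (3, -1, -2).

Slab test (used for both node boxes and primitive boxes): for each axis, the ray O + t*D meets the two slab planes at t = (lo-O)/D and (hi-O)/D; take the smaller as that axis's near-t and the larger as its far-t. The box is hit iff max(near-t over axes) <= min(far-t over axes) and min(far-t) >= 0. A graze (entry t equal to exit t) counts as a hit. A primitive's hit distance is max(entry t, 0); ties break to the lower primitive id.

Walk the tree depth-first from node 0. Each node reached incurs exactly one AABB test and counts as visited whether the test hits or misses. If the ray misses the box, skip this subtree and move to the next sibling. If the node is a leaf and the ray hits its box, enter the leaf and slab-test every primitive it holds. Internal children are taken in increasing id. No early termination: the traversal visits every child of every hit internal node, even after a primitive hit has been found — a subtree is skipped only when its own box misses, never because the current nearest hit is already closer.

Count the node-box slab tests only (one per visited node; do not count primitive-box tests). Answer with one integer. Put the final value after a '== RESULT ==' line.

Traverse from the root:
N0 x:[115/3,53] y:[19,62] z:[33,49] -> hit [115/3,49], descend [5, 6, 9, 12]
  N5 x:[140/3,53] y:[25,40] z:[38,49] -> miss, prune
  N6 x:[48,154/3] y:[42,61] z:[33,45] -> miss, prune
  N9 x:[115/3,134/3] y:[39,62] z:[77/2,91/2] -> hit [39,134/3], descend [8, 11]
    N8 x:[115/3,121/3] y:[39,61] z:[77/2,91/2] -> hit [39,121/3] leaf, test {P3(miss), P4@t=39}
    N11 x:[128/3,134/3] y:[58,62] z:[40,42] -> miss, prune
  N12 x:[116/3,139/3] y:[19,33] z:[34,46] -> miss, prune

7 AABB tests over nodes [0, 5, 6, 9, 8, 11, 12]; 1 leaf entered; closest P4.

== RESULT ==
7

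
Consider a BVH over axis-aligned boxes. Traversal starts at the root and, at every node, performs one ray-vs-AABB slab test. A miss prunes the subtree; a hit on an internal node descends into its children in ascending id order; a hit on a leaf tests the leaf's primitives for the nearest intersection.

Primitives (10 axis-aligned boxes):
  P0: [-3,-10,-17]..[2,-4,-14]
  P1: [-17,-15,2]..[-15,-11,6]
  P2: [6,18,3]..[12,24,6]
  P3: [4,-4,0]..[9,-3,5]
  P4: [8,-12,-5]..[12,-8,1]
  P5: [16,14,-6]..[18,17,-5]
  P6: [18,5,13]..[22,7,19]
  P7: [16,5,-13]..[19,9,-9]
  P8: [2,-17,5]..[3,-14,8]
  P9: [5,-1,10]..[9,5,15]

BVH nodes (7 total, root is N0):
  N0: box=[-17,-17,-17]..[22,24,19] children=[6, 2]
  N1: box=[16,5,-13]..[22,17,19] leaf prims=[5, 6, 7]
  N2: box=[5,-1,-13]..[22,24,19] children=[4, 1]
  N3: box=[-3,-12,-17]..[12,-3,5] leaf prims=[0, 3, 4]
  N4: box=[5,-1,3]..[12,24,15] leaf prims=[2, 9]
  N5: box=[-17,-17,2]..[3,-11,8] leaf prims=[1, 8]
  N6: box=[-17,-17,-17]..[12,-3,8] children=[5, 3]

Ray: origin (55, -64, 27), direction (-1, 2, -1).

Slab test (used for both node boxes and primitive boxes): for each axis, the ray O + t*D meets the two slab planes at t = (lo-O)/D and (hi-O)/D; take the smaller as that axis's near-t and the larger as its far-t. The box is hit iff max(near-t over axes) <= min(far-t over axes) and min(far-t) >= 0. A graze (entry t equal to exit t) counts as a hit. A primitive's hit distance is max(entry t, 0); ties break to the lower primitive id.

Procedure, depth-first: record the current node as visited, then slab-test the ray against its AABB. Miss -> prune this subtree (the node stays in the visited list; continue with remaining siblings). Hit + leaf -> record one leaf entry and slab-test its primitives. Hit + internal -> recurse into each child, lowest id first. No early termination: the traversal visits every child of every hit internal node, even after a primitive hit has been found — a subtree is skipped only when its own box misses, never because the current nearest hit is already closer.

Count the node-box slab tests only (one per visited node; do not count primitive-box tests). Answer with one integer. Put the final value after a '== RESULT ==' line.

Walk:
N0 x:[33,72] y:[47/2,44] z:[8,44] -> hit [33,44], descend [2, 6]
  N2 x:[33,50] y:[63/2,44] z:[8,40] -> hit [33,40], descend [1, 4]
    N1 x:[33,39] y:[69/2,81/2] z:[8,40] -> hit [69/2,39] leaf, test {P5(miss), P6(miss), P7@t=36}
    N4 x:[43,50] y:[63/2,44] z:[12,24] -> miss, prune
  N6 x:[43,72] y:[47/2,61/2] z:[19,44] -> miss, prune

Summary -> nodes [0, 2, 1, 4, 6]; box-tests=5; leaf-entries=1; first=P7

== RESULT ==
5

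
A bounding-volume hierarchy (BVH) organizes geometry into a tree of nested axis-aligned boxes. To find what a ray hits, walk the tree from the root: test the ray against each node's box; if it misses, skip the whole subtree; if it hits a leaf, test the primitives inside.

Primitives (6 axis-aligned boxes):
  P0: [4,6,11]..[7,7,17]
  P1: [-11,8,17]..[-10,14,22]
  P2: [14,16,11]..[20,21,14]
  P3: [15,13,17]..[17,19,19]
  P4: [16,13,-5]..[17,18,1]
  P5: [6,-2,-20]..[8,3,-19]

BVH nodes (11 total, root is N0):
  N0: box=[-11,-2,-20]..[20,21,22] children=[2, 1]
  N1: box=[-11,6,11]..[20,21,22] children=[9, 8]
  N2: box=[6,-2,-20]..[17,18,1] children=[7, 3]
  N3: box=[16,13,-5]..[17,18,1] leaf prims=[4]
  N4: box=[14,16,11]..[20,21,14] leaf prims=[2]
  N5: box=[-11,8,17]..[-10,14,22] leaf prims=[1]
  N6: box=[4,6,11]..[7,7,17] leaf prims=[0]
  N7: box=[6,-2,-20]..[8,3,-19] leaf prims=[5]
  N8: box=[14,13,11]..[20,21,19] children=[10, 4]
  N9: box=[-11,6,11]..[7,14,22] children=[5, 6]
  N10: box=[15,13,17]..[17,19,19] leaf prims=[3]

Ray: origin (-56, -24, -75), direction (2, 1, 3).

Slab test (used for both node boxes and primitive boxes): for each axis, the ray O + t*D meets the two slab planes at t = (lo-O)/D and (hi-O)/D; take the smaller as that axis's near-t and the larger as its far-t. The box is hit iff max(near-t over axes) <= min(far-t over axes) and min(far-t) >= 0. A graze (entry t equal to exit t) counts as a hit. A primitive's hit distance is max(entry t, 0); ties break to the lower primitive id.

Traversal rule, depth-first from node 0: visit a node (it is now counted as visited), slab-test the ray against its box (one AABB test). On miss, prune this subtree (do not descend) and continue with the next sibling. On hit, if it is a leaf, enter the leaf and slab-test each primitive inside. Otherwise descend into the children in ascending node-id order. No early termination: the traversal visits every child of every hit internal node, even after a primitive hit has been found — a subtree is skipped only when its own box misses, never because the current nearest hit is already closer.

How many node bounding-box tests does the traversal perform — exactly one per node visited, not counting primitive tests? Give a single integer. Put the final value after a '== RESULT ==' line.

Walk:
N0 x:[45/2,38] y:[22,45] z:[55/3,97/3] -> hit [45/2,97/3], descend [1, 2]
  N1 x:[45/2,38] y:[30,45] z:[86/3,97/3] -> hit [30,97/3], descend [8, 9]
    N8 x:[35,38] y:[37,45] z:[86/3,94/3] -> miss, prune
    N9 x:[45/2,63/2] y:[30,38] z:[86/3,97/3] -> hit [30,63/2], descend [5, 6]
      N5 x:[45/2,23] y:[32,38] z:[92/3,97/3] -> miss, prune
      N6 x:[30,63/2] y:[30,31] z:[86/3,92/3] -> hit [30,92/3] leaf, test {P0@t=30}
  N2 x:[31,73/2] y:[22,42] z:[55/3,76/3] -> miss, prune

7 AABB tests over nodes [0, 1, 8, 9, 5, 6, 2]; 1 leaf entered; closest P0.

== RESULT ==
7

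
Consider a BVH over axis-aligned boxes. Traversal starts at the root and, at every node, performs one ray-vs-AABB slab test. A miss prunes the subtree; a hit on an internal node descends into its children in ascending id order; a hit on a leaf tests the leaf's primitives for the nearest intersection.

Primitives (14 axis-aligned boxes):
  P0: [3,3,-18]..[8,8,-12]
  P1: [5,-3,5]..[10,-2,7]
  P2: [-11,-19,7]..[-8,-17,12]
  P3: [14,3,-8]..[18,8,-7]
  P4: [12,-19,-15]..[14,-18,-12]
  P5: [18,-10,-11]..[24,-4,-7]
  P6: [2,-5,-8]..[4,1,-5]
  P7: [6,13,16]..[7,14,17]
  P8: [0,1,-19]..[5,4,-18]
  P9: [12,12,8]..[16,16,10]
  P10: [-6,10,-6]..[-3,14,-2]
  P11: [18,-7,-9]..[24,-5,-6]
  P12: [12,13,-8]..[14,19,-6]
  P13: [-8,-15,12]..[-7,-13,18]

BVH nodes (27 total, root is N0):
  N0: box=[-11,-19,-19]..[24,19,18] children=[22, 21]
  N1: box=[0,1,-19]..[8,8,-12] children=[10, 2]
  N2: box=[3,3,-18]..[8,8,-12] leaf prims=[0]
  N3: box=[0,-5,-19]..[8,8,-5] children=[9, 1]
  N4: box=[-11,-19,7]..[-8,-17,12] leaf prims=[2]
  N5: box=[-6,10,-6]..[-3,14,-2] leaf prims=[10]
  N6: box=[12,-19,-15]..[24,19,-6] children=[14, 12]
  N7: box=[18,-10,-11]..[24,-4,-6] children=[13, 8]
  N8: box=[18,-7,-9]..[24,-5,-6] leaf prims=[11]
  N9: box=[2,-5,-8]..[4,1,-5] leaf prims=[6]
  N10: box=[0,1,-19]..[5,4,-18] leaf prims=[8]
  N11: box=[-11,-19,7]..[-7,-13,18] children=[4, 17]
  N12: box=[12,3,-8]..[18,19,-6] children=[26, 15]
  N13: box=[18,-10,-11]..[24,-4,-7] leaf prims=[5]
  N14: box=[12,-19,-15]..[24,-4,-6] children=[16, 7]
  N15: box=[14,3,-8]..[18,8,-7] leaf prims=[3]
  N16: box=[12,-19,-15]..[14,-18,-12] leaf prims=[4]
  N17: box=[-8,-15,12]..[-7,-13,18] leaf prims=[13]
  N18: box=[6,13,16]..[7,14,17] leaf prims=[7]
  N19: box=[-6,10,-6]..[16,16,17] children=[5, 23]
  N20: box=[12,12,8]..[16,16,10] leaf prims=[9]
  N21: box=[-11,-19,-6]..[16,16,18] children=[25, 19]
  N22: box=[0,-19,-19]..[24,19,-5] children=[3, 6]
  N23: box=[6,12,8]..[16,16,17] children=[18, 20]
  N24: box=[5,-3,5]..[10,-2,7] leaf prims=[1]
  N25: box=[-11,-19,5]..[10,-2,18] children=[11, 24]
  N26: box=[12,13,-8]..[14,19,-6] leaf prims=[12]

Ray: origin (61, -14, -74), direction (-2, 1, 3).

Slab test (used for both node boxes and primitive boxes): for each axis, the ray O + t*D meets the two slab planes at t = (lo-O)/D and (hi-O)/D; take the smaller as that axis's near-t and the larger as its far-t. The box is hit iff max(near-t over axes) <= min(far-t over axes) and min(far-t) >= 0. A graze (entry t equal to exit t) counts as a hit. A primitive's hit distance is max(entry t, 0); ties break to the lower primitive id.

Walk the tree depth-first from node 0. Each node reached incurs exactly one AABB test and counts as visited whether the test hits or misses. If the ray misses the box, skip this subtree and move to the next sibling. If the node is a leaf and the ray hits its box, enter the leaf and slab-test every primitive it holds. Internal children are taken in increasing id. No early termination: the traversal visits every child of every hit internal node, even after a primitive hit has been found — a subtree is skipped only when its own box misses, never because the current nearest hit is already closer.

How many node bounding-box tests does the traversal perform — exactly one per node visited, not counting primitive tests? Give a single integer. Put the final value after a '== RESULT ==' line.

Trace the traversal:
N0 x:[37/2,36] y:[-5,33] z:[55/3,92/3] -> hit [37/2,92/3], descend [21, 22]
  N21 x:[45/2,36] y:[-5,30] z:[68/3,92/3] -> hit [68/3,30], descend [19, 25]
    N19 x:[45/2,67/2] y:[24,30] z:[68/3,91/3] -> hit [24,30], descend [5, 23]
      N5 x:[32,67/2] y:[24,28] z:[68/3,24] -> miss, prune
      N23 x:[45/2,55/2] y:[26,30] z:[82/3,91/3] -> hit [82/3,55/2], descend [18, 20]
        N18 x:[27,55/2] y:[27,28] z:[30,91/3] -> miss, prune
        N20 x:[45/2,49/2] y:[26,30] z:[82/3,28] -> miss, prune
    N25 x:[51/2,36] y:[-5,12] z:[79/3,92/3] -> miss, prune
  N22 x:[37/2,61/2] y:[-5,33] z:[55/3,23] -> hit [37/2,23], descend [3, 6]
    N3 x:[53/2,61/2] y:[9,22] z:[55/3,23] -> miss, prune
    N6 x:[37/2,49/2] y:[-5,33] z:[59/3,68/3] -> hit [59/3,68/3], descend [12, 14]
      N12 x:[43/2,49/2] y:[17,33] z:[22,68/3] -> hit [22,68/3], descend [15, 26]
        N15 x:[43/2,47/2] y:[17,22] z:[22,67/3] -> hit [22,22] leaf, test {P3@t=22}
        N26 x:[47/2,49/2] y:[27,33] z:[22,68/3] -> miss, prune
      N14 x:[37/2,49/2] y:[-5,10] z:[59/3,68/3] -> miss, prune

Visited [0, 21, 19, 5, 23, 18, 20, 25, 22, 3, 6, 12, 15, 26, 14]. Tests: 15 box, 1 leaf. Nearest: P3.

== RESULT ==
15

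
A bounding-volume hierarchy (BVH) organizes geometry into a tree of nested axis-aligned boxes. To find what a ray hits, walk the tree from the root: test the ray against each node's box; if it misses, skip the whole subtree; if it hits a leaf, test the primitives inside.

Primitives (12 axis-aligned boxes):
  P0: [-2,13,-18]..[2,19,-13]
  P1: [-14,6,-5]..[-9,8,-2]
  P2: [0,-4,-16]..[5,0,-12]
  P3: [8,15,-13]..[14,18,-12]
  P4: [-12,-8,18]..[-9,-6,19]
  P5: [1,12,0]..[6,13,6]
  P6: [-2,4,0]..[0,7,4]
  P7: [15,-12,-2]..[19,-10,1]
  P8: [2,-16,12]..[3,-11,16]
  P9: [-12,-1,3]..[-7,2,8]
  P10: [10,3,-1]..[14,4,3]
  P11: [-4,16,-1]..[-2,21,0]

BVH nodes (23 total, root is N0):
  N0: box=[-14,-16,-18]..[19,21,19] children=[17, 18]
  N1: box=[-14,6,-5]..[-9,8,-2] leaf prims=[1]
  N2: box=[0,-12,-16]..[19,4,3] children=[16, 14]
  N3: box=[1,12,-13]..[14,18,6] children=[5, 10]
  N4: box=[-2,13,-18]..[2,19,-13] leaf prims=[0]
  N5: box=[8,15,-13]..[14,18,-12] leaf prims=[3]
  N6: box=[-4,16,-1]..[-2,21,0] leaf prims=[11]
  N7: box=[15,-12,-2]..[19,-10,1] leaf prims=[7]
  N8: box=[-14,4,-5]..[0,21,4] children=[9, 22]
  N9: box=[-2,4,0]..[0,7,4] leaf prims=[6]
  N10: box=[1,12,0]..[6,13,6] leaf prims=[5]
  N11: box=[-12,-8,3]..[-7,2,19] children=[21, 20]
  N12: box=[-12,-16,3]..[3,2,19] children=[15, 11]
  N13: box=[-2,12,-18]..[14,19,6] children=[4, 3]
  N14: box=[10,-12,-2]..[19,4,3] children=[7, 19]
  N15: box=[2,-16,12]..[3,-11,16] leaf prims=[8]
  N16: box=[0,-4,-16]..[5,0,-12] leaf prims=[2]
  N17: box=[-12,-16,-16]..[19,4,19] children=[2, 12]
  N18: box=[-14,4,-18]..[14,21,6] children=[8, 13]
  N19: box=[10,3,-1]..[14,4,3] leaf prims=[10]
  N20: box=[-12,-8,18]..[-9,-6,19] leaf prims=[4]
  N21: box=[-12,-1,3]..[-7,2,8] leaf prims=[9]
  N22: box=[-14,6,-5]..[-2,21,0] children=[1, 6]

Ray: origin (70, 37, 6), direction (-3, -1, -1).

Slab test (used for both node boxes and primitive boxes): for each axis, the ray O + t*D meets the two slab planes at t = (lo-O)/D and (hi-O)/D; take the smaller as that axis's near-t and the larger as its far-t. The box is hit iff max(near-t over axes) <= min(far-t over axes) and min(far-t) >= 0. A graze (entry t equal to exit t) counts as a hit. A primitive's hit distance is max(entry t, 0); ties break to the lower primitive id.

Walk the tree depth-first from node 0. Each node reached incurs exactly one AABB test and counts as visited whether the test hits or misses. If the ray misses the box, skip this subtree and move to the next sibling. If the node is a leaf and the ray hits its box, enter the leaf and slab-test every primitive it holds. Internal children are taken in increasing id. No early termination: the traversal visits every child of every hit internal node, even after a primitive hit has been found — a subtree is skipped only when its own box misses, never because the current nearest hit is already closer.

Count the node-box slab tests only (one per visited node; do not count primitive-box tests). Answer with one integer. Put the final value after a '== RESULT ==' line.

Traverse from the root:
N0 x:[17,28] y:[16,53] z:[-13,24] -> hit [17,24], descend [17, 18]
  N17 x:[17,82/3] y:[33,53] z:[-13,22] -> miss, prune
  N18 x:[56/3,28] y:[16,33] z:[0,24] -> hit [56/3,24], descend [8, 13]
    N8 x:[70/3,28] y:[16,33] z:[2,11] -> miss, prune
    N13 x:[56/3,24] y:[18,25] z:[0,24] -> hit [56/3,24], descend [3, 4]
      N3 x:[56/3,23] y:[19,25] z:[0,19] -> hit [19,19], descend [5, 10]
        N5 x:[56/3,62/3] y:[19,22] z:[18,19] -> hit [19,19] leaf, test {P3@t=19}
        N10 x:[64/3,23] y:[24,25] z:[0,6] -> miss, prune
      N4 x:[68/3,24] y:[18,24] z:[19,24] -> hit [68/3,24] leaf, test {P0@t=68/3}

order=[0, 17, 18, 8, 13, 3, 5, 10, 4]  |boxes|=9  |leaves|=2  hit=P3

== RESULT ==
9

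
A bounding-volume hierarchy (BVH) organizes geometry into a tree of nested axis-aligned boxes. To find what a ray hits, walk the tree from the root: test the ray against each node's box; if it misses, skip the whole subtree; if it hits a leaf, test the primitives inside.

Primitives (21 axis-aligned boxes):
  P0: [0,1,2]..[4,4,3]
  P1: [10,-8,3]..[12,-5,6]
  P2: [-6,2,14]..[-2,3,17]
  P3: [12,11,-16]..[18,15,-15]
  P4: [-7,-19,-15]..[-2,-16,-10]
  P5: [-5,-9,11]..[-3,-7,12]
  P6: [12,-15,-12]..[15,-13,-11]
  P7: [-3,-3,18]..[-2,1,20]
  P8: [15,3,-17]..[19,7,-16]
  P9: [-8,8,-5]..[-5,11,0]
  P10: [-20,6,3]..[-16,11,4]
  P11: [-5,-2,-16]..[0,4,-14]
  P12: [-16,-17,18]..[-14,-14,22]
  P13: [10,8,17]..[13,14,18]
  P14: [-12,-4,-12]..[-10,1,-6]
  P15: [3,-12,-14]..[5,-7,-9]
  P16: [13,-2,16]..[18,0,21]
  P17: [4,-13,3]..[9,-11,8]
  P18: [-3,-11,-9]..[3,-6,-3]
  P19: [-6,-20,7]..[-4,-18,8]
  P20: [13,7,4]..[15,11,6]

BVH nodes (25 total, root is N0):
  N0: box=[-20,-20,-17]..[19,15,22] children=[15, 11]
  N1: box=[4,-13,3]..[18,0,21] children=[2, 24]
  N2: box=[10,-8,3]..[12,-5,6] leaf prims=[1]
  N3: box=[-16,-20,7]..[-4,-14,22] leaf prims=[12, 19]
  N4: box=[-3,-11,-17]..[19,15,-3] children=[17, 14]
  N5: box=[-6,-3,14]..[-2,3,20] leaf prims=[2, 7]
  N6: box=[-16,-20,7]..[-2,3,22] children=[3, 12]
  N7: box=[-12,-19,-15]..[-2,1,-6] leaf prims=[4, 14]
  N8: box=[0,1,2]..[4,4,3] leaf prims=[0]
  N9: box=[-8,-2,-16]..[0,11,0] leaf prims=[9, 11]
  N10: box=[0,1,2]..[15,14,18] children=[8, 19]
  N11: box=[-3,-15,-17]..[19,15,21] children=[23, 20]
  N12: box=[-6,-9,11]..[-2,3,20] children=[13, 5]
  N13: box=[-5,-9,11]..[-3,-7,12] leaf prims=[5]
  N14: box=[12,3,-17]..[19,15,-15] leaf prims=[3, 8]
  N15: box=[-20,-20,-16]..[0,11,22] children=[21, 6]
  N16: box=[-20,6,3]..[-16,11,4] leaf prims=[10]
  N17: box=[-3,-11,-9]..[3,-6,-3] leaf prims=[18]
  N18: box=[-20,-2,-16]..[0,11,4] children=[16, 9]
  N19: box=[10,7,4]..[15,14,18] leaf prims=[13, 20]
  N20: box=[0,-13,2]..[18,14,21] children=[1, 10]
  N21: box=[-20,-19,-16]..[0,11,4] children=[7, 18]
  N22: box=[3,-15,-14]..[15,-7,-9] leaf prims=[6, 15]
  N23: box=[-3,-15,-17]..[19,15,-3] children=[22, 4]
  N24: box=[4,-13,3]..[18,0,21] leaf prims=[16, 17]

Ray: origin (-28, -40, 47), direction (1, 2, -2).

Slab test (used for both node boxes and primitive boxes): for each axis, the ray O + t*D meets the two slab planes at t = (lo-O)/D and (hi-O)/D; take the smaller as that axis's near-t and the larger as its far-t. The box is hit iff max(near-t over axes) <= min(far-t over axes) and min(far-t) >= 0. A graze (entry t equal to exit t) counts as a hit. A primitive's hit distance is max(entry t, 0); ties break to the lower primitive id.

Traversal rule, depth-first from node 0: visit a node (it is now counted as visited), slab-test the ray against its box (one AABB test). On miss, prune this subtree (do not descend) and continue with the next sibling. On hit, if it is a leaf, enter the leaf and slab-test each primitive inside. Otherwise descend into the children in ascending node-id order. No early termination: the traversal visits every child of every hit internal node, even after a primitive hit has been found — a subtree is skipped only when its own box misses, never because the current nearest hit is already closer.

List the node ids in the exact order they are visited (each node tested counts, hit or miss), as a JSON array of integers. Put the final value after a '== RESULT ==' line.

Walk:
N0 x:[8,47] y:[10,55/2] z:[25/2,32] -> hit [25/2,55/2], descend [11, 15]
  N11 x:[25,47] y:[25/2,55/2] z:[13,32] -> hit [25,55/2], descend [20, 23]
    N20 x:[28,46] y:[27/2,27] z:[13,45/2] -> miss, prune
    N23 x:[25,47] y:[25/2,55/2] z:[25,32] -> hit [25,55/2], descend [4, 22]
      N4 x:[25,47] y:[29/2,55/2] z:[25,32] -> hit [25,55/2], descend [14, 17]
        N14 x:[40,47] y:[43/2,55/2] z:[31,32] -> miss, prune
        N17 x:[25,31] y:[29/2,17] z:[25,28] -> miss, prune
      N22 x:[31,43] y:[25/2,33/2] z:[28,61/2] -> miss, prune
  N15 x:[8,28] y:[10,51/2] z:[25/2,63/2] -> hit [25/2,51/2], descend [6, 21]
    N6 x:[12,26] y:[10,43/2] z:[25/2,20] -> hit [25/2,20], descend [3, 12]
      N3 x:[12,24] y:[10,13] z:[25/2,20] -> hit [25/2,13] leaf, test {P12@t=25/2, P19(miss)}
      N12 x:[22,26] y:[31/2,43/2] z:[27/2,18] -> miss, prune
    N21 x:[8,28] y:[21/2,51/2] z:[43/2,63/2] -> hit [43/2,51/2], descend [7, 18]
      N7 x:[16,26] y:[21/2,41/2] z:[53/2,31] -> miss, prune
      N18 x:[8,28] y:[19,51/2] z:[43/2,63/2] -> hit [43/2,51/2], descend [9, 16]
        N9 x:[20,28] y:[19,51/2] z:[47/2,63/2] -> hit [47/2,51/2] leaf, test {P9(miss), P11(miss)}
        N16 x:[8,12] y:[23,51/2] z:[43/2,22] -> miss, prune

order=[0, 11, 20, 23, 4, 14, 17, 22, 15, 6, 3, 12, 21, 7, 18, 9, 16]  |boxes|=17  |leaves|=2  hit=P12

== RESULT ==
[0, 11, 20, 23, 4, 14, 17, 22, 15, 6, 3, 12, 21, 7, 18, 9, 16]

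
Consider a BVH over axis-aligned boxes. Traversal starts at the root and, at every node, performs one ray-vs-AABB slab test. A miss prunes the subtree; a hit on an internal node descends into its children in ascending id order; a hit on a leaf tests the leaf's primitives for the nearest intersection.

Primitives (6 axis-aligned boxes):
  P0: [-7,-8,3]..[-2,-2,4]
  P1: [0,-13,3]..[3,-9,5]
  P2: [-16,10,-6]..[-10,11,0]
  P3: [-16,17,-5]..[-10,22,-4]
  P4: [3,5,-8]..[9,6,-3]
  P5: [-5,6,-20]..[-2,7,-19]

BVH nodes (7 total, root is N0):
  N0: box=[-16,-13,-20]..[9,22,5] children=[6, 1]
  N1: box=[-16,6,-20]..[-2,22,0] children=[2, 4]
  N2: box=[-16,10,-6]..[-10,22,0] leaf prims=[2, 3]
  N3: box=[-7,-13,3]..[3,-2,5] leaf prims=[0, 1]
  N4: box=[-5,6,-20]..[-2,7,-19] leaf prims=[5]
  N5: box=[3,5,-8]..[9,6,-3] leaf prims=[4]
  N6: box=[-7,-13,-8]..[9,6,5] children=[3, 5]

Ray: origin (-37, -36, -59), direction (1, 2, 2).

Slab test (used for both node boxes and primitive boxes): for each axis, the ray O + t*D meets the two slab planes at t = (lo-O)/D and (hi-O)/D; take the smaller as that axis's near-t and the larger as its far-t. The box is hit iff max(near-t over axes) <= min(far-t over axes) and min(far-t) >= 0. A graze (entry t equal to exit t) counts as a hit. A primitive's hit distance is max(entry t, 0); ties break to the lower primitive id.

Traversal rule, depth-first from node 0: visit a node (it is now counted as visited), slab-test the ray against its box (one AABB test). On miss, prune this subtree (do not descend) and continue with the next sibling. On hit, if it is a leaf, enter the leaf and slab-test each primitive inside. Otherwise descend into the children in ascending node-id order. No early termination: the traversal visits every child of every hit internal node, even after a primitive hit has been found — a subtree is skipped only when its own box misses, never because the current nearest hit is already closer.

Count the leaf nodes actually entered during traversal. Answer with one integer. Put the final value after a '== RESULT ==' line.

Trace the traversal:
N0 x:[21,46] y:[23/2,29] z:[39/2,32] -> hit [21,29], descend [1, 6]
  N1 x:[21,35] y:[21,29] z:[39/2,59/2] -> hit [21,29], descend [2, 4]
    N2 x:[21,27] y:[23,29] z:[53/2,59/2] -> hit [53/2,27] leaf, test {P2(miss), P3@t=27}
    N4 x:[32,35] y:[21,43/2] z:[39/2,20] -> miss, prune
  N6 x:[30,46] y:[23/2,21] z:[51/2,32] -> miss, prune

Visited [0, 1, 2, 4, 6]. Tests: 5 box, 1 leaf. Nearest: P3.

== RESULT ==
1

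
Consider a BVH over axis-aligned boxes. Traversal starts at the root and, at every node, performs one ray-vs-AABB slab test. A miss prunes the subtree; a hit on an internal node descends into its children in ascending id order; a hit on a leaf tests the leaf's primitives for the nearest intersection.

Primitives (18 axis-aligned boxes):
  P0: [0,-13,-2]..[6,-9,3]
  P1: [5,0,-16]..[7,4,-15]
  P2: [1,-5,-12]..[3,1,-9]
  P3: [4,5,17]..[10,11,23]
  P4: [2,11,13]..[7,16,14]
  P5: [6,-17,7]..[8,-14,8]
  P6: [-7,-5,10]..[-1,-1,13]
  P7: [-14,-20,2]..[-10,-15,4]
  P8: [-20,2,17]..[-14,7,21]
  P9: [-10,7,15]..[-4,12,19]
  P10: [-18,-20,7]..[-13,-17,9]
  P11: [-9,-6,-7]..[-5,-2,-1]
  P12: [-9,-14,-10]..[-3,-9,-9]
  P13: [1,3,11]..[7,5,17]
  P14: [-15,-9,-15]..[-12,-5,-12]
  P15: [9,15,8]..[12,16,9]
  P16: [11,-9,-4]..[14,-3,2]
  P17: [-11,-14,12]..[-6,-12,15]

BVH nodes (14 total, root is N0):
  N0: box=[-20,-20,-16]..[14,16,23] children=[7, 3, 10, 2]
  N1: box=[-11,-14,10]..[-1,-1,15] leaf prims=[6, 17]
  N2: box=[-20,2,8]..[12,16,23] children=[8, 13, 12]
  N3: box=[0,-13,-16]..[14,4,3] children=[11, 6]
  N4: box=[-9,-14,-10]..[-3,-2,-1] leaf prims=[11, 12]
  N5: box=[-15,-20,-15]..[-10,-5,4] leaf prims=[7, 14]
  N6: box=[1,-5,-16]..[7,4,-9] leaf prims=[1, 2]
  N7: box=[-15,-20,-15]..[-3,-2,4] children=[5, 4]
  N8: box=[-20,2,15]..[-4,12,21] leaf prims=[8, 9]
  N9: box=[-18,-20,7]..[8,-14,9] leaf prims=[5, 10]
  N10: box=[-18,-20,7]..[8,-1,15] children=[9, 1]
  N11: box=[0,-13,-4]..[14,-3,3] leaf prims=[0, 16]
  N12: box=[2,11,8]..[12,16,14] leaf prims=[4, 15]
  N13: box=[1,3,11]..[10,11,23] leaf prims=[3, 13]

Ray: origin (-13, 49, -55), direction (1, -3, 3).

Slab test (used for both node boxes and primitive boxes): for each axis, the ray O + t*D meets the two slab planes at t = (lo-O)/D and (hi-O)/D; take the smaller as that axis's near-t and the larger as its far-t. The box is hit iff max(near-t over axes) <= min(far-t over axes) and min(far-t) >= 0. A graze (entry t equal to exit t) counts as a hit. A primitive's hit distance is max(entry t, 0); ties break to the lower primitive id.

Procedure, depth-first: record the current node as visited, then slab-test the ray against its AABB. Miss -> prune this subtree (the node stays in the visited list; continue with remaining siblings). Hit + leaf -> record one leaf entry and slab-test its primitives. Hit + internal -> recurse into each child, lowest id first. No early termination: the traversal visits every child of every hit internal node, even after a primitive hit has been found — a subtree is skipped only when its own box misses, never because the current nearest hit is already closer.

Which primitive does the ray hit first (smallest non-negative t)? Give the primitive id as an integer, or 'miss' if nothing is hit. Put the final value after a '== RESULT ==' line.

Traverse from the root:
N0 x:[-7,27] y:[11,23] z:[13,26] -> hit [13,23], descend [2, 3, 7, 10]
  N2 x:[-7,25] y:[11,47/3] z:[21,26] -> miss, prune
  N3 x:[13,27] y:[15,62/3] z:[13,58/3] -> hit [15,58/3], descend [6, 11]
    N6 x:[14,20] y:[15,18] z:[13,46/3] -> hit [15,46/3] leaf, test {P1(miss), P2(miss)}
    N11 x:[13,27] y:[52/3,62/3] z:[17,58/3] -> hit [52/3,58/3] leaf, test {P0(miss), P16(miss)}
  N7 x:[-2,10] y:[17,23] z:[40/3,59/3] -> miss, prune
  N10 x:[-5,21] y:[50/3,23] z:[62/3,70/3] -> hit [62/3,21], descend [1, 9]
    N1 x:[2,12] y:[50/3,21] z:[65/3,70/3] -> miss, prune
    N9 x:[-5,21] y:[21,23] z:[62/3,64/3] -> hit [21,21] leaf, test {P5@t=21, P10(miss)}

order=[0, 2, 3, 6, 11, 7, 10, 1, 9]  |boxes|=9  |leaves|=3  hit=P5

== RESULT ==
5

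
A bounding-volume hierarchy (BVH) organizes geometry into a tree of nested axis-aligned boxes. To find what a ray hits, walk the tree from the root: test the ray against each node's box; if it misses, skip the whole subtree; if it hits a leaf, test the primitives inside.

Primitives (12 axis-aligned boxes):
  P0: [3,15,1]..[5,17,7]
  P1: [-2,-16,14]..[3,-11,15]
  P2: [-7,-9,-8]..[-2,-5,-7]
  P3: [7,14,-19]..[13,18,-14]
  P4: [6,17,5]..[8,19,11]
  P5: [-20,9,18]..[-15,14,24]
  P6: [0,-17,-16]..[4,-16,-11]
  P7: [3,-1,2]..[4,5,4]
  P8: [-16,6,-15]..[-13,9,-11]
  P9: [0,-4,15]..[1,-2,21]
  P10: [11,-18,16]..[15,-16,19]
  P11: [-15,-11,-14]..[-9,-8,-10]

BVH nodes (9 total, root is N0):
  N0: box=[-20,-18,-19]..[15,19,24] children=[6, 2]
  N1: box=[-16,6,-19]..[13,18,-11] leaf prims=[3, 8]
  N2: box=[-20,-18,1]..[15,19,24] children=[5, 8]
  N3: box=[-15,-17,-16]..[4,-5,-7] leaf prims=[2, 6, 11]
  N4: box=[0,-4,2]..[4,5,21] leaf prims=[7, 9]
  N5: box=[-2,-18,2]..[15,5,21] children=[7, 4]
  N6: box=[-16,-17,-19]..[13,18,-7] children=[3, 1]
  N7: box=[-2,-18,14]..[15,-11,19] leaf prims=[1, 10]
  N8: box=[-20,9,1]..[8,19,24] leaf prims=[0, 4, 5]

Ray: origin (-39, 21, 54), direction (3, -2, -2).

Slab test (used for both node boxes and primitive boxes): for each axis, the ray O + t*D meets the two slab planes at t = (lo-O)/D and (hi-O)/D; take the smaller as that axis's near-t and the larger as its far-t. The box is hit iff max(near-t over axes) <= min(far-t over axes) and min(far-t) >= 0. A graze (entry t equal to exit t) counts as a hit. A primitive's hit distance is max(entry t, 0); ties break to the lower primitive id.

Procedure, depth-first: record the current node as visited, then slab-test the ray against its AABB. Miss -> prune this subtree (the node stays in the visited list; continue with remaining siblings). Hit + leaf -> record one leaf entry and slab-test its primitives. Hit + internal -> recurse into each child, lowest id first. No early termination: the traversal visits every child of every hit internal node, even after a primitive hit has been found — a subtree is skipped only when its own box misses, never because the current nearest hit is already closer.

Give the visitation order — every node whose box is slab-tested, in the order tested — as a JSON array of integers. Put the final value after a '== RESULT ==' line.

Trace the traversal:
N0 x:[19/3,18] y:[1,39/2] z:[15,73/2] -> hit [15,18], descend [2, 6]
  N2 x:[19/3,18] y:[1,39/2] z:[15,53/2] -> hit [15,18], descend [5, 8]
    N5 x:[37/3,18] y:[8,39/2] z:[33/2,26] -> hit [33/2,18], descend [4, 7]
      N4 x:[13,43/3] y:[8,25/2] z:[33/2,26] -> miss, prune
      N7 x:[37/3,18] y:[16,39/2] z:[35/2,20] -> hit [35/2,18] leaf, test {P1(miss), P10(miss)}
    N8 x:[19/3,47/3] y:[1,6] z:[15,53/2] -> miss, prune
  N6 x:[23/3,52/3] y:[3/2,19] z:[61/2,73/2] -> miss, prune

7 AABB tests over nodes [0, 2, 5, 4, 7, 8, 6]; 1 leaf entered; closest miss.

== RESULT ==
[0, 2, 5, 4, 7, 8, 6]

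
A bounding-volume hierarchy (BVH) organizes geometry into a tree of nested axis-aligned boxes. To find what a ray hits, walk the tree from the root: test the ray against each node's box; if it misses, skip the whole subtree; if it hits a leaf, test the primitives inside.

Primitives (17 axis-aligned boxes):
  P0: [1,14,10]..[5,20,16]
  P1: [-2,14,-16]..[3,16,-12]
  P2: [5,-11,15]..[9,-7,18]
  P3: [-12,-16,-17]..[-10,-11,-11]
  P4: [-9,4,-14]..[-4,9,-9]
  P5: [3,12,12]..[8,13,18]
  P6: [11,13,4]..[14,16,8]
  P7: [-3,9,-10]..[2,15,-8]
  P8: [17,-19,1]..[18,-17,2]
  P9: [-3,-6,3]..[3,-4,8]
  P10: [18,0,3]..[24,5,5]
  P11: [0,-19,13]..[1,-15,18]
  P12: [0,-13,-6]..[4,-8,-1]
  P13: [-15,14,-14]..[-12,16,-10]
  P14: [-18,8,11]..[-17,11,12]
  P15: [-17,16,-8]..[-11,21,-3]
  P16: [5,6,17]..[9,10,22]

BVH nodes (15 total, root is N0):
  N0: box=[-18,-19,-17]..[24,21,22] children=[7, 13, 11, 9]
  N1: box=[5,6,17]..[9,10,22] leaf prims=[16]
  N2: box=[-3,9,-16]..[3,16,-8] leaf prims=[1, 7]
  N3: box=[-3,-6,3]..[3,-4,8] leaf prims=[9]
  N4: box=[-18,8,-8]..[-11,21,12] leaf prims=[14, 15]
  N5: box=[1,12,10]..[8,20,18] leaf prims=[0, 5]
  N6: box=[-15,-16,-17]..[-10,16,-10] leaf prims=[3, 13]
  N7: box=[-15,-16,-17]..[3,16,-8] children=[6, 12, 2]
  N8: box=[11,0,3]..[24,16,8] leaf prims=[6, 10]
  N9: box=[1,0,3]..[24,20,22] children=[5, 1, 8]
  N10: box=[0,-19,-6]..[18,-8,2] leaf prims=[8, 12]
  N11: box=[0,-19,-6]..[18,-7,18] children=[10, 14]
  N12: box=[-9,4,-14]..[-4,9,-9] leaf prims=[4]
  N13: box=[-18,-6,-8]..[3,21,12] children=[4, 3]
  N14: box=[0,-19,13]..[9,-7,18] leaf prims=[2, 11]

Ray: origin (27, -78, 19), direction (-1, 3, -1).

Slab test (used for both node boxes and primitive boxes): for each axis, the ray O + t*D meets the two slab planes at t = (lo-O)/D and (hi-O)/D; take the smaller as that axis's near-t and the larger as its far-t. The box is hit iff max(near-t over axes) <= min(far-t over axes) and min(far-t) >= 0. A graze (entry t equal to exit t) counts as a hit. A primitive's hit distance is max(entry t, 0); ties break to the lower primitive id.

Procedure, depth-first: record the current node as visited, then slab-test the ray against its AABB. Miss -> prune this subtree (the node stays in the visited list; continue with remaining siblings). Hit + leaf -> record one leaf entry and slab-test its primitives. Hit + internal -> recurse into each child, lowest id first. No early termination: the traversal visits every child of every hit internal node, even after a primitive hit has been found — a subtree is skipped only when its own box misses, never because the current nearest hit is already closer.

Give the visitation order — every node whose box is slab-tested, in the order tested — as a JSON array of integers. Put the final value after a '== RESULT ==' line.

Traverse from the root:
N0 x:[3,45] y:[59/3,33] z:[-3,36] -> hit [59/3,33], descend [7, 9, 11, 13]
  N7 x:[24,42] y:[62/3,94/3] z:[27,36] -> hit [27,94/3], descend [2, 6, 12]
    N2 x:[24,30] y:[29,94/3] z:[27,35] -> hit [29,30] leaf, test {P1(miss), P7@t=29}
    N6 x:[37,42] y:[62/3,94/3] z:[29,36] -> miss, prune
    N12 x:[31,36] y:[82/3,29] z:[28,33] -> miss, prune
  N9 x:[3,26] y:[26,98/3] z:[-3,16] -> miss, prune
  N11 x:[9,27] y:[59/3,71/3] z:[1,25] -> hit [59/3,71/3], descend [10, 14]
    N10 x:[9,27] y:[59/3,70/3] z:[17,25] -> hit [59/3,70/3] leaf, test {P8(miss), P12@t=23}
    N14 x:[18,27] y:[59/3,71/3] z:[1,6] -> miss, prune
  N13 x:[24,45] y:[24,33] z:[7,27] -> hit [24,27], descend [3, 4]
    N3 x:[24,30] y:[24,74/3] z:[11,16] -> miss, prune
    N4 x:[38,45] y:[86/3,33] z:[7,27] -> miss, prune

Visited [0, 7, 2, 6, 12, 9, 11, 10, 14, 13, 3, 4]. Tests: 12 box, 2 leaf. Nearest: P12.

== RESULT ==
[0, 7, 2, 6, 12, 9, 11, 10, 14, 13, 3, 4]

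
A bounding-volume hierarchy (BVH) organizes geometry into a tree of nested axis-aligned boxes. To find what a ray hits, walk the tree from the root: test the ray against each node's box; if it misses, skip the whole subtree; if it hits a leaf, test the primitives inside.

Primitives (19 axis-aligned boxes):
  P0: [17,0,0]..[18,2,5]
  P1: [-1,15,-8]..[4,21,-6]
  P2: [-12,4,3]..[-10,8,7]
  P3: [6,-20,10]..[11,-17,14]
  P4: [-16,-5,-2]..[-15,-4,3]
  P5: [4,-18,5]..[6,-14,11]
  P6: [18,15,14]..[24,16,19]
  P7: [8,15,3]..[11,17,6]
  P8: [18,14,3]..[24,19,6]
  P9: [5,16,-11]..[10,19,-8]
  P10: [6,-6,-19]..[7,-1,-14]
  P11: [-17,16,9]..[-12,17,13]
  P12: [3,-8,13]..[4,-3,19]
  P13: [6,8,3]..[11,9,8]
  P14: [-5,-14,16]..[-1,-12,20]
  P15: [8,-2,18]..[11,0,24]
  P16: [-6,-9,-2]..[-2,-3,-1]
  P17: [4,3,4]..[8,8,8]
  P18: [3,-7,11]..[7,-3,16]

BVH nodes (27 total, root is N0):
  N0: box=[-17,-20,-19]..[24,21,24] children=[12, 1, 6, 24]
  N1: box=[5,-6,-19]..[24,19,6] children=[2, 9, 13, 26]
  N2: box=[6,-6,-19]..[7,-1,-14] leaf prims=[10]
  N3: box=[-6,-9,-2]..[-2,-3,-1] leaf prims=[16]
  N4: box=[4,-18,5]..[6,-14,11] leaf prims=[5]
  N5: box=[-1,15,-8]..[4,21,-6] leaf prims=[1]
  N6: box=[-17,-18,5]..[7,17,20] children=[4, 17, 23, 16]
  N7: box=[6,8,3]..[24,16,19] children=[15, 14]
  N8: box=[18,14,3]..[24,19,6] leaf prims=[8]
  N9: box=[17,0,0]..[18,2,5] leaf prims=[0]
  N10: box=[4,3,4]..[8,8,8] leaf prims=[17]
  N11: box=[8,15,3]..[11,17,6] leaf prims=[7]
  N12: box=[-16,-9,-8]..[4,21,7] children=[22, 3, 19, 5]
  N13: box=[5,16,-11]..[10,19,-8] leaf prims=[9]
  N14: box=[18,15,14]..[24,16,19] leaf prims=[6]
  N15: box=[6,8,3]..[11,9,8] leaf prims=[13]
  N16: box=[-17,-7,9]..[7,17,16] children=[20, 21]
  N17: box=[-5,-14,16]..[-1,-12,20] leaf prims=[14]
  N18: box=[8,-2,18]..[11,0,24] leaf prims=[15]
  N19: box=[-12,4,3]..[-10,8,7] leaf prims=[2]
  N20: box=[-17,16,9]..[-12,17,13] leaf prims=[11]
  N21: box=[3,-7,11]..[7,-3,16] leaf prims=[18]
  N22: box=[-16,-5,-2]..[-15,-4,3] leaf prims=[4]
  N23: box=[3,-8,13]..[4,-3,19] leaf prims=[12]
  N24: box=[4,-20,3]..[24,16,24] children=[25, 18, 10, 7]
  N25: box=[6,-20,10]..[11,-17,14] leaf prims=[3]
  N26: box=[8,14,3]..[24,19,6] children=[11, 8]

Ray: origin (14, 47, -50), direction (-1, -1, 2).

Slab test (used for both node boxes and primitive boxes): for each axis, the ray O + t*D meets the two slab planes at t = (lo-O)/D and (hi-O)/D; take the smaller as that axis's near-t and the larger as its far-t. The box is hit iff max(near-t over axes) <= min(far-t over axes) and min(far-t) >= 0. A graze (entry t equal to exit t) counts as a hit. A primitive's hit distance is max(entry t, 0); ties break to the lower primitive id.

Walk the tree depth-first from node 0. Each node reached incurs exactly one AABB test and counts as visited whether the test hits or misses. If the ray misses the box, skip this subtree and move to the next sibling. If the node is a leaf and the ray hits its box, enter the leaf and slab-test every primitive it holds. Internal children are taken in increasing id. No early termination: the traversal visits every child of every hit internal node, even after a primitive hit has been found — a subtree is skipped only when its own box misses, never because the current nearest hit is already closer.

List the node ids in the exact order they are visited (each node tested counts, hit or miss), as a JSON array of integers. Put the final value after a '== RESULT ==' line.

Walk:
N0 x:[-10,31] y:[26,67] z:[31/2,37] -> hit [26,31], descend [1, 6, 12, 24]
  N1 x:[-10,9] y:[28,53] z:[31/2,28] -> miss, prune
  N6 x:[7,31] y:[30,65] z:[55/2,35] -> hit [30,31], descend [4, 16, 17, 23]
    N4 x:[8,10] y:[61,65] z:[55/2,61/2] -> miss, prune
    N16 x:[7,31] y:[30,54] z:[59/2,33] -> hit [30,31], descend [20, 21]
      N20 x:[26,31] y:[30,31] z:[59/2,63/2] -> hit [30,31] leaf, test {P11@t=30}
      N21 x:[7,11] y:[50,54] z:[61/2,33] -> miss, prune
    N17 x:[15,19] y:[59,61] z:[33,35] -> miss, prune
    N23 x:[10,11] y:[50,55] z:[63/2,69/2] -> miss, prune
  N12 x:[10,30] y:[26,56] z:[21,57/2] -> hit [26,57/2], descend [3, 5, 19, 22]
    N3 x:[16,20] y:[50,56] z:[24,49/2] -> miss, prune
    N5 x:[10,15] y:[26,32] z:[21,22] -> miss, prune
    N19 x:[24,26] y:[39,43] z:[53/2,57/2] -> miss, prune
    N22 x:[29,30] y:[51,52] z:[24,53/2] -> miss, prune
  N24 x:[-10,10] y:[31,67] z:[53/2,37] -> miss, prune

Visited [0, 1, 6, 4, 16, 20, 21, 17, 23, 12, 3, 5, 19, 22, 24]. Tests: 15 box, 1 leaf. Nearest: P11.

== RESULT ==
[0, 1, 6, 4, 16, 20, 21, 17, 23, 12, 3, 5, 19, 22, 24]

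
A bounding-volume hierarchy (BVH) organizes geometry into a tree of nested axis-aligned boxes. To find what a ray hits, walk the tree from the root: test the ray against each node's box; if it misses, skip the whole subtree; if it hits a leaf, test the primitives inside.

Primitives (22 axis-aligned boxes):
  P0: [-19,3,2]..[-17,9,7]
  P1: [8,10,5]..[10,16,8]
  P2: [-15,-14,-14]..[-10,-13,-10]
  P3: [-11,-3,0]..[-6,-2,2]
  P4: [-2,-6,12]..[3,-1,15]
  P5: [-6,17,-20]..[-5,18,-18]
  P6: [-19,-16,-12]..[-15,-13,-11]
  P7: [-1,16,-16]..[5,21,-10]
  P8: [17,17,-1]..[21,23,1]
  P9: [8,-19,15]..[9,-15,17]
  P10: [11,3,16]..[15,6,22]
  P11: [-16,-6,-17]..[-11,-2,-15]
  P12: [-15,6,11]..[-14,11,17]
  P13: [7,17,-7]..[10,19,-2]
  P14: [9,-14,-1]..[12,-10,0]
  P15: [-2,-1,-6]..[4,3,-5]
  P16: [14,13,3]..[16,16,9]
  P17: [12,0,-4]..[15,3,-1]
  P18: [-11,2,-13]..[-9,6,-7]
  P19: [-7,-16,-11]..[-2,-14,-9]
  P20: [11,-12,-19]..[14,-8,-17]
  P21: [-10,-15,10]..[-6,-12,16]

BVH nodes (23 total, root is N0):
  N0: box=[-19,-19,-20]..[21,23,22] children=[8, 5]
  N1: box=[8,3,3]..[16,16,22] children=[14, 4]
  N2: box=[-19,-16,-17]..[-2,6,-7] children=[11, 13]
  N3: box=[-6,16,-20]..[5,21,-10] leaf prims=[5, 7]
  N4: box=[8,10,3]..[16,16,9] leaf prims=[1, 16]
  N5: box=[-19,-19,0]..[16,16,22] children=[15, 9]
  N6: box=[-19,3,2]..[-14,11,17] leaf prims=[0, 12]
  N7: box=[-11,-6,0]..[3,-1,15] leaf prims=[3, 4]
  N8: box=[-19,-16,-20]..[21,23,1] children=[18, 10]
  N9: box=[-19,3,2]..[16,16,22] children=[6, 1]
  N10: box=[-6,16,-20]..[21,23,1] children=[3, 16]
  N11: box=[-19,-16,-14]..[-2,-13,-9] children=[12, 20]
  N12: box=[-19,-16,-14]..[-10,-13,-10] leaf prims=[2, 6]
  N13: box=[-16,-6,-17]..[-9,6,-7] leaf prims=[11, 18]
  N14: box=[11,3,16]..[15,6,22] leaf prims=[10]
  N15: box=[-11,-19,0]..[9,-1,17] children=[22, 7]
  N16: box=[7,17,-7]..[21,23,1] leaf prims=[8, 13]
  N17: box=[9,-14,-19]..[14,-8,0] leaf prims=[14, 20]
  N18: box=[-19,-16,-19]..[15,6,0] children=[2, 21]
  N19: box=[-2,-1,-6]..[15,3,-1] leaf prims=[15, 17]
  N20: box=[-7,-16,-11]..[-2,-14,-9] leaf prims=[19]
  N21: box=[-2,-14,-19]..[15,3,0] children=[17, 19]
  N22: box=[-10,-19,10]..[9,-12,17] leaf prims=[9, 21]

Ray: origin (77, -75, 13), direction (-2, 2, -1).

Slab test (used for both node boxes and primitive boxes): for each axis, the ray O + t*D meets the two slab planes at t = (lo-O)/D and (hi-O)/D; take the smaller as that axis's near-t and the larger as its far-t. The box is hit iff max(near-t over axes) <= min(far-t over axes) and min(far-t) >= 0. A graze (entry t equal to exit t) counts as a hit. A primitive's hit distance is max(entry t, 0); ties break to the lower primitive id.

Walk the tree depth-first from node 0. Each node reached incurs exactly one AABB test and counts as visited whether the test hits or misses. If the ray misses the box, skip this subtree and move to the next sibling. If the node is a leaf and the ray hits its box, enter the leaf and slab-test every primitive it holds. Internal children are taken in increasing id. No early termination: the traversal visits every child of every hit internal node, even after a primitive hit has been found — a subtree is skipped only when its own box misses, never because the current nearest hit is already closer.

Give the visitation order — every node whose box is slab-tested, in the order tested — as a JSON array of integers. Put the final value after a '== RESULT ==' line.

Walk:
N0 x:[28,48] y:[28,49] z:[-9,33] -> hit [28,33], descend [5, 8]
  N5 x:[61/2,48] y:[28,91/2] z:[-9,13] -> miss, prune
  N8 x:[28,48] y:[59/2,49] z:[12,33] -> hit [59/2,33], descend [10, 18]
    N10 x:[28,83/2] y:[91/2,49] z:[12,33] -> miss, prune
    N18 x:[31,48] y:[59/2,81/2] z:[13,32] -> hit [31,32], descend [2, 21]
      N2 x:[79/2,48] y:[59/2,81/2] z:[20,30] -> miss, prune
      N21 x:[31,79/2] y:[61/2,39] z:[13,32] -> hit [31,32], descend [17, 19]
        N17 x:[63/2,34] y:[61/2,67/2] z:[13,32] -> hit [63/2,32] leaf, test {P14(miss), P20@t=63/2}
        N19 x:[31,79/2] y:[37,39] z:[14,19] -> miss, prune

Visited [0, 5, 8, 10, 18, 2, 21, 17, 19]. Tests: 9 box, 1 leaf. Nearest: P20.

== RESULT ==
[0, 5, 8, 10, 18, 2, 21, 17, 19]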